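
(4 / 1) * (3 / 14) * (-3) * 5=-12.86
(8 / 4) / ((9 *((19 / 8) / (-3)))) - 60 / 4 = -871 / 57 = -15.28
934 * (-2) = -1868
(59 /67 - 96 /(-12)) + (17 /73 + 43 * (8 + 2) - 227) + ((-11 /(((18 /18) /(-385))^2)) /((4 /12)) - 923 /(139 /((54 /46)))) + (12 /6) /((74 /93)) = -2829821603109488 /578551499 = -4891218.17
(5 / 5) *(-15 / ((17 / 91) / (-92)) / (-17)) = -125580 / 289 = -434.53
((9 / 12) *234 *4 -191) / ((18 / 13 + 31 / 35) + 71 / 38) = 8835190 / 71559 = 123.47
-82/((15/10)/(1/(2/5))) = -410/3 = -136.67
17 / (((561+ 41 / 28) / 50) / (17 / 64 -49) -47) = -9279025 / 25779767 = -0.36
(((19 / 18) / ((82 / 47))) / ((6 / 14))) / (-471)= -0.00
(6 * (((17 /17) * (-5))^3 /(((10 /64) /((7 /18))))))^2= 31360000 /9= 3484444.44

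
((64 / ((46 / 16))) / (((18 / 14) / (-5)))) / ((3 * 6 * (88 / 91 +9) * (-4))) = 203840 / 1689741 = 0.12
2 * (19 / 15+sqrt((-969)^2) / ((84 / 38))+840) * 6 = 15355.49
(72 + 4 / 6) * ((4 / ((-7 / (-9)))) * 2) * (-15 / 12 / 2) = -3270 / 7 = -467.14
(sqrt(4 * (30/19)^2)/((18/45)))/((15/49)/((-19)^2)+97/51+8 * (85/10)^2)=712215/52315294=0.01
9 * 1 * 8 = 72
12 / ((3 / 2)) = 8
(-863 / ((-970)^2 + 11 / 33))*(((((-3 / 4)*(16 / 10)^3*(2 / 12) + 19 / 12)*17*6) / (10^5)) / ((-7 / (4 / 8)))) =70728891 / 987945350000000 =0.00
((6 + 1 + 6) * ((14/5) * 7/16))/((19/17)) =10829/760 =14.25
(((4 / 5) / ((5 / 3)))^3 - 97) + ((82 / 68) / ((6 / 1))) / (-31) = -9574525253 / 98812500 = -96.90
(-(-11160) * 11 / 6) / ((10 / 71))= 145266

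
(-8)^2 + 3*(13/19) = 1255/19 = 66.05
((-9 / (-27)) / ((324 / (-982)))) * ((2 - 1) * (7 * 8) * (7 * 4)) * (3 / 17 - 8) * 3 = 51197552 / 1377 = 37180.50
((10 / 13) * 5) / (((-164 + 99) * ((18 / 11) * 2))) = -55 / 3042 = -0.02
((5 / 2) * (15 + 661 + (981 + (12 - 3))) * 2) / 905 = 1666 / 181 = 9.20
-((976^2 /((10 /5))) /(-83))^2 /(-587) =226850258944 /4043843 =56097.69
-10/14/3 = -5/21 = -0.24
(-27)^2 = 729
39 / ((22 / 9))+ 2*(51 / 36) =620 / 33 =18.79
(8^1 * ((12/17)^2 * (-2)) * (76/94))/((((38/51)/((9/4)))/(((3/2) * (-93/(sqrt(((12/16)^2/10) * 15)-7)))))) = -485968896/1231259-26034048 * sqrt(6)/1231259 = -446.49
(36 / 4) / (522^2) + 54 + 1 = 1665181 / 30276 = 55.00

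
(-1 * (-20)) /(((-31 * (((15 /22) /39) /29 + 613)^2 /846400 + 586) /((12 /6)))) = 2328969001216000 /33318065578001001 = 0.07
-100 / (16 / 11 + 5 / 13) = -14300 / 263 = -54.37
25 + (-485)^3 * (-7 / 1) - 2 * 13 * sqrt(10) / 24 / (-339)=13 * sqrt(10) / 4068 + 798588900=798588900.01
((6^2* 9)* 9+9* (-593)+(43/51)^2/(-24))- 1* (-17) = -150069145/62424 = -2404.03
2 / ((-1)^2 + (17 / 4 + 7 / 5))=40 / 133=0.30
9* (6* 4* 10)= 2160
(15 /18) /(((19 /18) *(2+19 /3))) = 9 /95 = 0.09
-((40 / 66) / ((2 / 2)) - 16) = 508 / 33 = 15.39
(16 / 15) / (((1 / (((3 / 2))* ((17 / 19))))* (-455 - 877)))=-34 / 31635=-0.00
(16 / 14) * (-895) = -1022.86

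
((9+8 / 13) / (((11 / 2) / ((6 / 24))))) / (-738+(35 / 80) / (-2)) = -2000 / 3378089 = -0.00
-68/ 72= -17/ 18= -0.94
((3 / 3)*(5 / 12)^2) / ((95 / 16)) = 5 / 171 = 0.03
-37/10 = -3.70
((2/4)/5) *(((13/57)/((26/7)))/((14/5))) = 1/456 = 0.00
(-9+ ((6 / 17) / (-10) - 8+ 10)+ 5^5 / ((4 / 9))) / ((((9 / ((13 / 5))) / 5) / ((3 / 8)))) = 31047029 / 8160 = 3804.78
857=857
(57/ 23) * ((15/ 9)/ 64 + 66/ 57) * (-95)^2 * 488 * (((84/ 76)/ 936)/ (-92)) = -165.86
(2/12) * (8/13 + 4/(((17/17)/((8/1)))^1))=212/39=5.44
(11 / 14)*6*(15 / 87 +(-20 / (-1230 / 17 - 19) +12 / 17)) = 27722277 / 5359403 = 5.17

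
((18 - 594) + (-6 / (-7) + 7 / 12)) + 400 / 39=-616219 / 1092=-564.30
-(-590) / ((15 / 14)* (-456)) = -413 / 342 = -1.21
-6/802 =-3/401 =-0.01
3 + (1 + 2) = 6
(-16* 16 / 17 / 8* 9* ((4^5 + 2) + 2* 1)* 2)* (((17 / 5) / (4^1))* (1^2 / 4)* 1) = -37008 / 5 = -7401.60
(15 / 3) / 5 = 1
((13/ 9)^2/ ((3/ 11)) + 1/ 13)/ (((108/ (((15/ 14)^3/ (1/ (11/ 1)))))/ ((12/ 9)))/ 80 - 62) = -335637500/ 2689796889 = -0.12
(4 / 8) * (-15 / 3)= -5 / 2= -2.50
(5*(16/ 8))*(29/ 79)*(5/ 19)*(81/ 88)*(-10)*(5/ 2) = -1468125/ 66044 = -22.23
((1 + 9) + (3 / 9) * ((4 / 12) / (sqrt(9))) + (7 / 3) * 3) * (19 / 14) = 4370 / 189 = 23.12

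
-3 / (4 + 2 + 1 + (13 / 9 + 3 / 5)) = -135 / 407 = -0.33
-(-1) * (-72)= -72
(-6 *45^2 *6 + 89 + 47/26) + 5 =-1892909/26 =-72804.19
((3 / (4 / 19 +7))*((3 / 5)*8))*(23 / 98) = 15732 / 33565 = 0.47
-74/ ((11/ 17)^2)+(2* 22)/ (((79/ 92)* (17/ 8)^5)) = -2382789853814/ 13572413063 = -175.56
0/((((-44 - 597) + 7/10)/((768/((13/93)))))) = 0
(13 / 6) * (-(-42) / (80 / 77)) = 7007 / 80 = 87.59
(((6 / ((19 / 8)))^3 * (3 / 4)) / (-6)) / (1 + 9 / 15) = -8640 / 6859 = -1.26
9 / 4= 2.25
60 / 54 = 10 / 9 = 1.11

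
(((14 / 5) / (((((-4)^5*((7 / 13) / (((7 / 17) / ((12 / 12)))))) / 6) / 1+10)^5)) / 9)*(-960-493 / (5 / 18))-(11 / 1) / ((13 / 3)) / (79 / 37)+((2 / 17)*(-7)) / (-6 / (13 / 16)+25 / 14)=-4601644144107774064367670971 / 4416962042961138178216719400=-1.04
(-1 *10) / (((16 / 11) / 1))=-55 / 8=-6.88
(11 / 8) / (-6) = -11 / 48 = -0.23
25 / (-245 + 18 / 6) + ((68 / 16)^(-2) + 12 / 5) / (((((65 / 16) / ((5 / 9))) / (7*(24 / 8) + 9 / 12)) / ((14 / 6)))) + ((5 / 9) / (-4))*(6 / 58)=40158140111 / 2372996340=16.92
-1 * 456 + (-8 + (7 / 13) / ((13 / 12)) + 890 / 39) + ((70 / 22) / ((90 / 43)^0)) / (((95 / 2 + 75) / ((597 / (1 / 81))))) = 31830196 / 39039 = 815.34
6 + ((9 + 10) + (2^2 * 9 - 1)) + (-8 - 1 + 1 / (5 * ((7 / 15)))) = 51.43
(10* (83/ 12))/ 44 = 415/ 264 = 1.57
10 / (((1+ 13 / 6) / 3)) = 180 / 19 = 9.47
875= 875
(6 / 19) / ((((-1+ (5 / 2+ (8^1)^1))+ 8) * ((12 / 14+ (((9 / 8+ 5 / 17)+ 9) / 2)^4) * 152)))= 8210448384 / 50998775853248315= 0.00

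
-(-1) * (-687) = -687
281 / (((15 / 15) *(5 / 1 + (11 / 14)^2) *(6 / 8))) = 220304 / 3303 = 66.70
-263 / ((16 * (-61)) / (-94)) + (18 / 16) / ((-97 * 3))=-149900 / 5917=-25.33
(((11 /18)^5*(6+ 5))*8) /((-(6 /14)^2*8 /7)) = -607645423 /17006112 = -35.73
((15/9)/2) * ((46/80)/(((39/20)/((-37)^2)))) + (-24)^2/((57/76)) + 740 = 863179/468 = 1844.40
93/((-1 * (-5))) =93/5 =18.60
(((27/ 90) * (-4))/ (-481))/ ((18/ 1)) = 1/ 7215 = 0.00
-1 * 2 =-2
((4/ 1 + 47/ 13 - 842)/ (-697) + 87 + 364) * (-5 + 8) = 12292074/ 9061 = 1356.59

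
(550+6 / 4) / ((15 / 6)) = 1103 / 5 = 220.60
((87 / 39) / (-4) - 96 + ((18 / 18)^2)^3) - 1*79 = -9077 / 52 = -174.56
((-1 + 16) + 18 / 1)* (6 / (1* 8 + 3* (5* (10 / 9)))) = 297 / 37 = 8.03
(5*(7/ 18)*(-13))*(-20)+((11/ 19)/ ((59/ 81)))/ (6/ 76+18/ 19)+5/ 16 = 506.64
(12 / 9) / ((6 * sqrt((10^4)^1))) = 1 / 450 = 0.00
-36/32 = -9/8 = -1.12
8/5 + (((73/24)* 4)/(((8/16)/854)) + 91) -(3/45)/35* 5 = 730564/35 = 20873.26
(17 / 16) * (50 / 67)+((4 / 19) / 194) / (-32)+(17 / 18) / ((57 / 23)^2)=0.95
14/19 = 0.74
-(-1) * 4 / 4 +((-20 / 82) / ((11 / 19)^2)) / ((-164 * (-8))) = 3252611 / 3254416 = 1.00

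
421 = 421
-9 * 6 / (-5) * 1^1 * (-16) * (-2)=1728 / 5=345.60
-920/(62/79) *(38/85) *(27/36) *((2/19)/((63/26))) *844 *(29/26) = -177891568/11067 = -16074.06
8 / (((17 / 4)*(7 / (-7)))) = -32 / 17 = -1.88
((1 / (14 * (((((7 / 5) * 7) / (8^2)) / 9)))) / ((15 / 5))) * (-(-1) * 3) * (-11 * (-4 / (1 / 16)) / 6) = 168960 / 343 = 492.59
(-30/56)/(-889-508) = 15/39116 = 0.00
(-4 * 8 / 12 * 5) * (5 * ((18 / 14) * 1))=-600 / 7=-85.71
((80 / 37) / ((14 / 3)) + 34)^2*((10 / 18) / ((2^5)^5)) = 99591845 / 5064445919232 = 0.00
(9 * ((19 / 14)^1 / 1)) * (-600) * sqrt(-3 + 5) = -51300 * sqrt(2) / 7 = -10364.17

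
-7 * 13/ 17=-91/ 17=-5.35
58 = 58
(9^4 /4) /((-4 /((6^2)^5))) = -24794911296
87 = 87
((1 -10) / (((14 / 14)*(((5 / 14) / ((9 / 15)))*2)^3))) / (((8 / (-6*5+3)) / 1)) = 18.00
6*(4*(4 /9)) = 32 /3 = 10.67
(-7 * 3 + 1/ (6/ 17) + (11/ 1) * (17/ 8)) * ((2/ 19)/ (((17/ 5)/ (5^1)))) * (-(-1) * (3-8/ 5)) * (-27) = -39375/ 1292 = -30.48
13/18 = 0.72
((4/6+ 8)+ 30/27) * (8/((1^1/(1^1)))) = 704/9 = 78.22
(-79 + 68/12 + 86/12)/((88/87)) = -11513/176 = -65.41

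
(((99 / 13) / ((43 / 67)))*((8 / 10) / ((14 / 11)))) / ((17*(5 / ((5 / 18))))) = 0.02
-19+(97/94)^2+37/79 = -12192593/698044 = -17.47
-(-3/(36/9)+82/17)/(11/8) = -554/187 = -2.96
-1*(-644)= 644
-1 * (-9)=9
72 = 72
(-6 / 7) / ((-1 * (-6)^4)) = 0.00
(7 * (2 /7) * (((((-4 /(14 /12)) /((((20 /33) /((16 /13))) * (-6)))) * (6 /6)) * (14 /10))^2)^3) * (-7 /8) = -37917664877740032 /1178420166015625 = -32.18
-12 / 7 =-1.71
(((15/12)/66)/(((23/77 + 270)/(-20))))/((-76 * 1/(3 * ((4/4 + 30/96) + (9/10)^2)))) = 5943/50617216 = 0.00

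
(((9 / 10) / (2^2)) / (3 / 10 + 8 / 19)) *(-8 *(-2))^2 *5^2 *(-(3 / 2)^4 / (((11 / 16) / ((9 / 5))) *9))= -4432320 / 1507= -2941.15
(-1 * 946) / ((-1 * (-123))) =-946 / 123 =-7.69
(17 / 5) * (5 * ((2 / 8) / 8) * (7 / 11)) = 119 / 352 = 0.34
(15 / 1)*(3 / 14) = 45 / 14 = 3.21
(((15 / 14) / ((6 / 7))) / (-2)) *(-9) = 45 / 8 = 5.62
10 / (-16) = -0.62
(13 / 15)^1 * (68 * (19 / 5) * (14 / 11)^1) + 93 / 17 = 4074173 / 14025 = 290.49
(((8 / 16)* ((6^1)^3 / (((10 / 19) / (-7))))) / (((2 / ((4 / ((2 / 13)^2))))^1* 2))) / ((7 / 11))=-953667 / 10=-95366.70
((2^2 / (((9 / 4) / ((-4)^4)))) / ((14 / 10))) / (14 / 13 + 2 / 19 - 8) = -1264640 / 26523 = -47.68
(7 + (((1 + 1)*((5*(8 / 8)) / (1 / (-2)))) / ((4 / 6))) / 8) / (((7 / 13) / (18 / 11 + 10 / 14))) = 30589 / 2156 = 14.19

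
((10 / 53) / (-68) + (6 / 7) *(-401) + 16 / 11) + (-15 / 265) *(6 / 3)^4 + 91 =-34989343 / 138754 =-252.17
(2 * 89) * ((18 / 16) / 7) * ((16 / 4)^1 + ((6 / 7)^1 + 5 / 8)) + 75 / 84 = 247307 / 1568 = 157.72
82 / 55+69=3877 / 55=70.49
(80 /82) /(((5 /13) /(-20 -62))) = -208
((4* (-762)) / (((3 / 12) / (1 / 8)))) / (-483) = 508 / 161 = 3.16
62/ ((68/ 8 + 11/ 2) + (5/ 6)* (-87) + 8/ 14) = -868/ 811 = -1.07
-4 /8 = -1 /2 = -0.50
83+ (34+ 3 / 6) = 235 / 2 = 117.50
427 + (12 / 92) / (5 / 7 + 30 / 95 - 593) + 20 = 269814431 / 603612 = 447.00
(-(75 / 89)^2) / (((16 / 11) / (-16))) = 61875 / 7921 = 7.81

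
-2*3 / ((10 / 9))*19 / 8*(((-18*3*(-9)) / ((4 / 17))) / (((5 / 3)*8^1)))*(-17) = 108079353 / 3200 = 33774.80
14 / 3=4.67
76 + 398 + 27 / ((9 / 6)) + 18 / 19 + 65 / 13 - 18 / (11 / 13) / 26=103900 / 209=497.13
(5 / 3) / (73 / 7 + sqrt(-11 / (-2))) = 5110 / 30357 - 245 * sqrt(22) / 30357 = 0.13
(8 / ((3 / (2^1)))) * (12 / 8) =8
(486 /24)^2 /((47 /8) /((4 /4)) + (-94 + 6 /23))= -50301 /10778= -4.67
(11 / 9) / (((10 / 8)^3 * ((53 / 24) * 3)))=5632 / 59625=0.09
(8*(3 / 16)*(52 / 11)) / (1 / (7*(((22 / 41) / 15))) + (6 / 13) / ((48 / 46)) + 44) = 28392 / 193937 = 0.15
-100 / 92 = -25 / 23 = -1.09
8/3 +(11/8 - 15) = -263/24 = -10.96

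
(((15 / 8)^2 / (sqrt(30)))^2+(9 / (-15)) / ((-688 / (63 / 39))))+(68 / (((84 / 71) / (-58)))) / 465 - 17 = -212457178303 / 8943427584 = -23.76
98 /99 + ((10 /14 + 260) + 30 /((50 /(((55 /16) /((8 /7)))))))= 23374291 /88704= 263.51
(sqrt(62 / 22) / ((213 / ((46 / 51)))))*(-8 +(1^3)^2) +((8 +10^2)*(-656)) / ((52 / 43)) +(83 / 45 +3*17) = -34241806 / 585 -322*sqrt(341) / 119493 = -58533.05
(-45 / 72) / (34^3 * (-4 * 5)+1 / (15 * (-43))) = 3225 / 4056172808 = 0.00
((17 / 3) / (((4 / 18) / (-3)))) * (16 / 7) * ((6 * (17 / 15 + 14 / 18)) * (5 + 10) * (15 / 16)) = -197370 / 7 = -28195.71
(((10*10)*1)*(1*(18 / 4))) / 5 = 90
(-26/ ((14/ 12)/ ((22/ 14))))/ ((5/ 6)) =-10296/ 245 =-42.02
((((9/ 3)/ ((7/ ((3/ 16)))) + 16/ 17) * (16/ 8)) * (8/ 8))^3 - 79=-60803327607/ 862801408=-70.47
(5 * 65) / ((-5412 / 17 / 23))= -127075 / 5412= -23.48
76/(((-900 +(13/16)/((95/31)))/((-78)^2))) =-702823680/1367597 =-513.91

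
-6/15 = -2/5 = -0.40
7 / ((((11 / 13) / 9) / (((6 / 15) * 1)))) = 1638 / 55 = 29.78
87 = 87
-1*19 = -19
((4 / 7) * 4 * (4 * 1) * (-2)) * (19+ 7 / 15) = -37376 / 105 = -355.96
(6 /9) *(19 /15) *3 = 38 /15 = 2.53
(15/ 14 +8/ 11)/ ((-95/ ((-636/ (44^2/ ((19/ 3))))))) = 14681/ 372680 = 0.04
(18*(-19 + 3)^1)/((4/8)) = -576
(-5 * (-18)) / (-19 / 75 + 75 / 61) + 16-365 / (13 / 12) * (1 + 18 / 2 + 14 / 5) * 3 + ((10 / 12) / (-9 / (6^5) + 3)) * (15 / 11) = -12829.27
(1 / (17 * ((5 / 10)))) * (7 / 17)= 14 / 289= 0.05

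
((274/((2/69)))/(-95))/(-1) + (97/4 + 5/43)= 123.87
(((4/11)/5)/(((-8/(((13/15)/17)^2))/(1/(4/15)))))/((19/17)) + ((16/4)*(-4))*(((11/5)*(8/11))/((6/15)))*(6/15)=-54574249/2131800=-25.60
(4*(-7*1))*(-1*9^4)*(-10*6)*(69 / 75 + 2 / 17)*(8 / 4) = -1944365472 / 85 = -22874887.91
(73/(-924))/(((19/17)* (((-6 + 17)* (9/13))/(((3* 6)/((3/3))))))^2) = -3565393/10090311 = -0.35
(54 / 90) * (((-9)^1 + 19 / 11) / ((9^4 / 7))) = -112 / 24057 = -0.00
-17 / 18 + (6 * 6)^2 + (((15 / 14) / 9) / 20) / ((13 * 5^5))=26516262503 / 20475000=1295.06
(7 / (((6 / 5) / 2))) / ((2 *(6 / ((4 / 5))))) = 7 / 9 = 0.78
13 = 13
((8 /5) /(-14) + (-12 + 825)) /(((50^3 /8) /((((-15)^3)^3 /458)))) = -14000025825 /3206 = -4366820.28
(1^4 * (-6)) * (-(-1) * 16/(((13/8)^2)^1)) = -6144/169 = -36.36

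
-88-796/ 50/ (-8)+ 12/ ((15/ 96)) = -921/ 100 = -9.21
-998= -998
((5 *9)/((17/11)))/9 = 55/17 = 3.24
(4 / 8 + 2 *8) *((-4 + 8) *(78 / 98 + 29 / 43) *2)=408936 / 2107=194.08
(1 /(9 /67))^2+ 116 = 13885 /81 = 171.42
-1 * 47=-47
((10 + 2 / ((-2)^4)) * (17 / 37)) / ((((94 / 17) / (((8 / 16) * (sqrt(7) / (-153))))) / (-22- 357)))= 57987 * sqrt(7) / 55648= 2.76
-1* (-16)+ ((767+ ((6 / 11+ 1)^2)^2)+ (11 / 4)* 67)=56980113 / 58564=972.95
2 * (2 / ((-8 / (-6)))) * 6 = 18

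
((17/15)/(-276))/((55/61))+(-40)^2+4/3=364622563/227700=1601.33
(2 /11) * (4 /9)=8 /99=0.08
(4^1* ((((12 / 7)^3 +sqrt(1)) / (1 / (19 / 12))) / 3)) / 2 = 39349 / 6174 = 6.37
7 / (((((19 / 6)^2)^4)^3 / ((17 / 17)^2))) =33168669368251318272 / 4898762930960846817716295277921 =0.00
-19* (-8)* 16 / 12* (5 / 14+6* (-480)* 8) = -98056720 / 21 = -4669367.62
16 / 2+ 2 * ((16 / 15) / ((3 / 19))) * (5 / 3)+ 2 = 878 / 27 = 32.52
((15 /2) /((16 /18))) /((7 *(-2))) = -135 /224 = -0.60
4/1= 4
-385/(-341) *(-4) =-140/31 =-4.52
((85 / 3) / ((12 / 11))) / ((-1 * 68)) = -55 / 144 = -0.38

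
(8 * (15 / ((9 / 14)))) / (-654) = -280 / 981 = -0.29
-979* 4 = -3916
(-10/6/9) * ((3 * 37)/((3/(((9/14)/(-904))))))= 185/37968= 0.00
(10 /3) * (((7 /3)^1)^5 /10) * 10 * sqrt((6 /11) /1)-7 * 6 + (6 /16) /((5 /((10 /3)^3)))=-353 /9 + 168070 * sqrt(66) /8019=131.05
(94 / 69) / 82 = 47 / 2829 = 0.02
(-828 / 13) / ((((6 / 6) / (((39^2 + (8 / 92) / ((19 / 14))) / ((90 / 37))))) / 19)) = -9837634 / 13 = -756741.08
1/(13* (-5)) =-1/65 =-0.02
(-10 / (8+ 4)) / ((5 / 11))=-11 / 6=-1.83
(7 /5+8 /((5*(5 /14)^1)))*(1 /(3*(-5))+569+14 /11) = 4610116 /1375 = 3352.81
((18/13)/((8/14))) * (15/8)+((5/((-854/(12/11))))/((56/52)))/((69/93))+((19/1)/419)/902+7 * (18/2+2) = 220319765965755/2702138783344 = 81.54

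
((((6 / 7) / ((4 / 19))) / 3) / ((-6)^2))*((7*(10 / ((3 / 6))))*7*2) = 73.89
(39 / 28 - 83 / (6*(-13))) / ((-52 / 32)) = -5366 / 3549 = -1.51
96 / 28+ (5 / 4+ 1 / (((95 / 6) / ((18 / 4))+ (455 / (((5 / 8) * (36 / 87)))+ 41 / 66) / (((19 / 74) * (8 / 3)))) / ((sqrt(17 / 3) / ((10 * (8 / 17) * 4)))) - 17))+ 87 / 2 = 148628690531640 * sqrt(51) / 21603771055832793469+ 29143487179141340959685 / 604905589563318217132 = 48.18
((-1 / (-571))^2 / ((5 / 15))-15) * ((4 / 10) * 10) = -19562448 / 326041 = -60.00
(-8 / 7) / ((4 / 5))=-10 / 7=-1.43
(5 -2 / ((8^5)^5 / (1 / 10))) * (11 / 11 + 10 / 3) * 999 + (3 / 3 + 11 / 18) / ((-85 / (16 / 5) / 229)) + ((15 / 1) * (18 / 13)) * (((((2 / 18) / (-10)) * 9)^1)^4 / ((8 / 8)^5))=203176429962803046632574168032891 / 9392786934427724330041344000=21631.11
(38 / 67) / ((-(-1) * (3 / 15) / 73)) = 207.01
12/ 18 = 0.67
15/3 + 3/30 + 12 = 171/10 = 17.10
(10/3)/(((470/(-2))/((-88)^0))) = -2/141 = -0.01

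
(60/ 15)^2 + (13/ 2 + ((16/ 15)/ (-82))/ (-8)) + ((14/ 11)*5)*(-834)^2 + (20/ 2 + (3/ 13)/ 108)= 4671249287321/ 1055340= 4426297.96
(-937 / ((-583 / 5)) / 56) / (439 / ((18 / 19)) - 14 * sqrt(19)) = 0.00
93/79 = 1.18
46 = 46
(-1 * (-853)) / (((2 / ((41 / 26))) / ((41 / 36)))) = 1433893 / 1872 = 765.97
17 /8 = 2.12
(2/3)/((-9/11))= -22/27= -0.81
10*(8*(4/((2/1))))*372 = 59520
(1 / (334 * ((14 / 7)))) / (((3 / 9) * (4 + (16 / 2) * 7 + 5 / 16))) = 12 / 161155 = 0.00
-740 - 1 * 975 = -1715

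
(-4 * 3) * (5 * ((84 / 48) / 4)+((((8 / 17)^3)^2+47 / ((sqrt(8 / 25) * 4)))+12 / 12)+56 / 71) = -705 * sqrt(2) / 4 - 327981584271 / 6855069596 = -297.10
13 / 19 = 0.68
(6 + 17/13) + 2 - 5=56/13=4.31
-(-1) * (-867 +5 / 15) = -2600 / 3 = -866.67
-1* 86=-86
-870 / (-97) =870 / 97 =8.97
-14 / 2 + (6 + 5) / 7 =-38 / 7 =-5.43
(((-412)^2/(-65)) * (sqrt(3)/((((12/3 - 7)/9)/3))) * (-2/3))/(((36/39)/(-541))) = 15905683.07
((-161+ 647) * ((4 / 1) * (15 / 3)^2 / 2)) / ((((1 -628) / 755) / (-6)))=36693000 / 209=175564.59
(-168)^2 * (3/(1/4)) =338688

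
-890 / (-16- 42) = 445 / 29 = 15.34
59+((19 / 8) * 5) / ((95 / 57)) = 529 / 8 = 66.12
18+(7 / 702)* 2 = 6325 / 351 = 18.02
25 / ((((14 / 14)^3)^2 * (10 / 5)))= 25 / 2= 12.50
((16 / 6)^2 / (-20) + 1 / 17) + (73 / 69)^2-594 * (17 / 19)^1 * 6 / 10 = -489116144 / 1537803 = -318.06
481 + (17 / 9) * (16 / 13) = 56549 / 117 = 483.32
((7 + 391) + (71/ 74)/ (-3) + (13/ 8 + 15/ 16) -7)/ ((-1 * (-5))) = 698399/ 8880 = 78.65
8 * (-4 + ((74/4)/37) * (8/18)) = -272/9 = -30.22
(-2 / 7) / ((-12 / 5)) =5 / 42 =0.12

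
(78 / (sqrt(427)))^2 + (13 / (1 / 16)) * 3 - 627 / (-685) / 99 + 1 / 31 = 17362780048 / 27202035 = 638.29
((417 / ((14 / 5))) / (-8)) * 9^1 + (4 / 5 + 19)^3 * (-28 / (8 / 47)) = -1277081.03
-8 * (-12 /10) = 48 /5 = 9.60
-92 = -92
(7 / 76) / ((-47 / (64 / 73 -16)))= 1932 / 65189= 0.03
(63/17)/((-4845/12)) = -252/27455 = -0.01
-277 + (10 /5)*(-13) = -303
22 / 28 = 0.79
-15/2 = -7.50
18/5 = 3.60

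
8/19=0.42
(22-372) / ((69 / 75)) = -8750 / 23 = -380.43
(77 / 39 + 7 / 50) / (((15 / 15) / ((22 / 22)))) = 4123 / 1950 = 2.11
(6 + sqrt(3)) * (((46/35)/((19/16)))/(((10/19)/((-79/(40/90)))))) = -392472/175 - 65412 * sqrt(3)/175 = -2890.11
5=5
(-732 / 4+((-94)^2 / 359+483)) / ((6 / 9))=174804 / 359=486.92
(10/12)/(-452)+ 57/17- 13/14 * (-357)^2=-118342.15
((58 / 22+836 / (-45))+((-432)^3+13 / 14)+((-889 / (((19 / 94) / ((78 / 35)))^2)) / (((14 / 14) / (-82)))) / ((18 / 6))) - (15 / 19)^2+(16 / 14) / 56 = -6800624980393933 / 87560550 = -77667682.31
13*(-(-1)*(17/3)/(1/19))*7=29393/3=9797.67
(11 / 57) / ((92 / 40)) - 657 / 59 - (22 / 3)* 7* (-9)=34880401 / 77349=450.95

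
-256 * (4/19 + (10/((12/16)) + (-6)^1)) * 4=-440320/57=-7724.91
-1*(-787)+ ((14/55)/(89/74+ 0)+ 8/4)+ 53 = 4122626/4895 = 842.21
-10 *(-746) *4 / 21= 29840 / 21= 1420.95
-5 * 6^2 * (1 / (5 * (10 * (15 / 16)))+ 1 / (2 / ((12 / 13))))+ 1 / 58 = -86.90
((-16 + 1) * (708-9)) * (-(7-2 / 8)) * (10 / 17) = 1415475 / 34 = 41631.62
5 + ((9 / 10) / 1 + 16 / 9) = 691 / 90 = 7.68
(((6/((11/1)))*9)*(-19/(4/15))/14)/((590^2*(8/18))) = -13851/85771840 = -0.00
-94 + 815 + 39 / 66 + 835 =34245 / 22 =1556.59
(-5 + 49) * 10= 440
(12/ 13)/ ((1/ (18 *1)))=216/ 13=16.62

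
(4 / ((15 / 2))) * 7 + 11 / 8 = 613 / 120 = 5.11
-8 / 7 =-1.14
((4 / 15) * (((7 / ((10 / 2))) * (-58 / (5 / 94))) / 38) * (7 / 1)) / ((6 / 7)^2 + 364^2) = -6545126 / 11564480625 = -0.00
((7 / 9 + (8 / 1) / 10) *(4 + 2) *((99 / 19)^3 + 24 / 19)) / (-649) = -2.08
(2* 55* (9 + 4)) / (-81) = -1430 / 81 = -17.65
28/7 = 4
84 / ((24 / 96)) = 336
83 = 83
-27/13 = -2.08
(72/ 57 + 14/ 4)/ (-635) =-181/ 24130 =-0.01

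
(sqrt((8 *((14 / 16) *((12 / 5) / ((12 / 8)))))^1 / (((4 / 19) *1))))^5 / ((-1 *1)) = -70756 *sqrt(1330) / 125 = -20643.30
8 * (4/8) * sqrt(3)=4 * sqrt(3)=6.93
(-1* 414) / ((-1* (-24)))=-69 / 4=-17.25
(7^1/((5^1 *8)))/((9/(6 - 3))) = 7/120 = 0.06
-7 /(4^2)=-7 /16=-0.44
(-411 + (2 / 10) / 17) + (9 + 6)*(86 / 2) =19891 / 85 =234.01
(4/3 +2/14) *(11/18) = 341/378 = 0.90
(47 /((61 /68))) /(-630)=-0.08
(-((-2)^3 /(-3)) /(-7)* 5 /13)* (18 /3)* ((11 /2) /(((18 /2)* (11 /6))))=80 /273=0.29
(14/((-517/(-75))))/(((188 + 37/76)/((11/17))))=1064/152609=0.01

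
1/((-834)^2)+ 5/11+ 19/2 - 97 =-665994859/7651116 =-87.05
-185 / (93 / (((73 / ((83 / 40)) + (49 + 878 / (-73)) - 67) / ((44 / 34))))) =-16366580 / 2066119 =-7.92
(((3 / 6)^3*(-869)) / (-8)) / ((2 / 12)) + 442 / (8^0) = 16751 / 32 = 523.47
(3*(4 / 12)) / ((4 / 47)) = 47 / 4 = 11.75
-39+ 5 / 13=-502 / 13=-38.62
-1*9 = -9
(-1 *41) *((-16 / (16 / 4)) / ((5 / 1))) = 164 / 5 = 32.80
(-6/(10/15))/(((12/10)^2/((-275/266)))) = 6875/1064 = 6.46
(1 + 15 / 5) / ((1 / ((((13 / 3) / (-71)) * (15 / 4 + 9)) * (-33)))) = 7293 / 71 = 102.72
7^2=49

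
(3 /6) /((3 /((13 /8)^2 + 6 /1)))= 553 /384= 1.44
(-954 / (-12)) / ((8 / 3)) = 477 / 16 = 29.81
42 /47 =0.89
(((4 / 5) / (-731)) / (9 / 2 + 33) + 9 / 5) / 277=0.01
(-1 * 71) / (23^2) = -71 / 529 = -0.13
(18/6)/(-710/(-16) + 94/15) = 360/6077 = 0.06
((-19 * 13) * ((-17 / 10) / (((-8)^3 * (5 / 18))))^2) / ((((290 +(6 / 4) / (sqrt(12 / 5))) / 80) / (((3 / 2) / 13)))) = -38695077 / 34446976000 +1334313 * sqrt(15) / 1377879040000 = -0.00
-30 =-30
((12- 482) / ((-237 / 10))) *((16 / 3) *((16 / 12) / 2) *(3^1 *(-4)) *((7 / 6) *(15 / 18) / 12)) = -1316000 / 19197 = -68.55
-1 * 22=-22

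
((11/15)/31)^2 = 121/216225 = 0.00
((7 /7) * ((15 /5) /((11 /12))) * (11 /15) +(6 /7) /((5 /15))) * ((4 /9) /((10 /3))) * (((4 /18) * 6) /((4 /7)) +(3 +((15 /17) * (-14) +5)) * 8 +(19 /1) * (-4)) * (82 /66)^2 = -98082988 /883575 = -111.01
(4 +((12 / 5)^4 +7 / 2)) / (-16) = -50847 / 20000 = -2.54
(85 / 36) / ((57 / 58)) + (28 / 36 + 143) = 149981 / 1026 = 146.18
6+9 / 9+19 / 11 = 8.73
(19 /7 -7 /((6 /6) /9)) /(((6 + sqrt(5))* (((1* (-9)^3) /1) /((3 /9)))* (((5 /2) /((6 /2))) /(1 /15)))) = 0.00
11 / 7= 1.57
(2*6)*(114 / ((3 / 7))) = 3192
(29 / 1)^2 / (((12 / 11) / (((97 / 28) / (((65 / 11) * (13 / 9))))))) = 29612451 / 94640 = 312.90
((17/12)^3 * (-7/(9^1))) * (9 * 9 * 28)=-240737/48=-5015.35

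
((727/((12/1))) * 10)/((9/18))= 3635/3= 1211.67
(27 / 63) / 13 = 3 / 91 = 0.03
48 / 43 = 1.12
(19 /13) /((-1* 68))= -19 /884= -0.02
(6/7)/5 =6/35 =0.17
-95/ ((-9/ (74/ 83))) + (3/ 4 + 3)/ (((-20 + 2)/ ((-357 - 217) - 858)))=229885/ 747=307.74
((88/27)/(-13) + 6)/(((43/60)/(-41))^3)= -1112660624000/1033591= -1076499.92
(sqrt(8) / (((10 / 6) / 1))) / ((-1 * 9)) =-2 * sqrt(2) / 15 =-0.19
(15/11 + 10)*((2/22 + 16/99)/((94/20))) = 31250/51183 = 0.61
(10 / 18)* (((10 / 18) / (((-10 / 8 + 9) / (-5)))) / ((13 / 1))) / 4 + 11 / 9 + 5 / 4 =322303 / 130572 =2.47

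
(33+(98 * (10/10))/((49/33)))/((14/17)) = 1683/14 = 120.21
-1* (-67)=67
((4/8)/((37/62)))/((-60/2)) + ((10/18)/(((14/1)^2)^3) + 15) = 187700039101/12536677440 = 14.97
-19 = -19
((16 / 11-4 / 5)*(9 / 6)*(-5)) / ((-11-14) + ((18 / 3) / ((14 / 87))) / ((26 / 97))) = -9828 / 228437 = -0.04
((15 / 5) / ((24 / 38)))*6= 57 / 2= 28.50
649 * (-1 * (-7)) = 4543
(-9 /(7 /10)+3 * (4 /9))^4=17635.36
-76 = -76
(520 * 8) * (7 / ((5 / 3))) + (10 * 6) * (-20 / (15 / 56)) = 12992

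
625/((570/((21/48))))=875/1824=0.48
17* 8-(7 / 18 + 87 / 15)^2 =791351 / 8100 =97.70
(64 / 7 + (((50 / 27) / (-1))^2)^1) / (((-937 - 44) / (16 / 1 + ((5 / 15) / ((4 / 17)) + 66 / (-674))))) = -1123323443 / 5061109473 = -0.22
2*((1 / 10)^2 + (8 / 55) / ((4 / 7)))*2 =291 / 275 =1.06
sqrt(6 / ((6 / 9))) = 3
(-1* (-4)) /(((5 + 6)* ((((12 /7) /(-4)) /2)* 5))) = -56 /165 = -0.34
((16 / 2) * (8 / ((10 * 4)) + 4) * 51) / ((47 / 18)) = 154224 / 235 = 656.27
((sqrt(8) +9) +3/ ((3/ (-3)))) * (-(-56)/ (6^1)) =56 * sqrt(2)/ 3 +56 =82.40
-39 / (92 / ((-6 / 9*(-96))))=-624 / 23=-27.13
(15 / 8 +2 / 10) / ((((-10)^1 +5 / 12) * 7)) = -249 / 8050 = -0.03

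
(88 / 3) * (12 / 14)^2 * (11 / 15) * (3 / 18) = 1936 / 735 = 2.63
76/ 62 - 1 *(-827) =25675/ 31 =828.23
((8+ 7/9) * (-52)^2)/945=213616/8505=25.12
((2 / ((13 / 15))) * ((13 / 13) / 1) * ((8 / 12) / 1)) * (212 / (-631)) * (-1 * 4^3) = 271360 / 8203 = 33.08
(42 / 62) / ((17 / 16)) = 336 / 527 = 0.64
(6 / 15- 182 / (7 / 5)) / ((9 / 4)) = -57.60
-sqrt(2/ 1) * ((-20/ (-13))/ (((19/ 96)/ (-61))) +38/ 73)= 8540374 * sqrt(2)/ 18031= 669.84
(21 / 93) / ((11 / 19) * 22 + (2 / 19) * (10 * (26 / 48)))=798 / 47027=0.02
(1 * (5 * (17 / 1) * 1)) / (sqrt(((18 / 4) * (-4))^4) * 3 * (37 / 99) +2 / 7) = 6545 / 27994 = 0.23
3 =3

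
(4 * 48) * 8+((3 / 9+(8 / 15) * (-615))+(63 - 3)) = 3805 / 3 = 1268.33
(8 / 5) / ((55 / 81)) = 648 / 275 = 2.36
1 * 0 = 0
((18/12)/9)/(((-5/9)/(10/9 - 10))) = 8/3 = 2.67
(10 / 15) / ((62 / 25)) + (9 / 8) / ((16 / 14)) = 7459 / 5952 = 1.25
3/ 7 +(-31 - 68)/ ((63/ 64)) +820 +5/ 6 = 30269/ 42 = 720.69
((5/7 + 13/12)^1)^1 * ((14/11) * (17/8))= 2567/528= 4.86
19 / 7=2.71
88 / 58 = 44 / 29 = 1.52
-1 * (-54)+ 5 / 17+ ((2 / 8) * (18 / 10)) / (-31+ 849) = 15100433 / 278120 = 54.29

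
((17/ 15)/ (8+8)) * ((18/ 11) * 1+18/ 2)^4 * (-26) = -13804302447/ 585640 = -23571.31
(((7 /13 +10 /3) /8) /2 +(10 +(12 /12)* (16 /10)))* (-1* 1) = -36947 /3120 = -11.84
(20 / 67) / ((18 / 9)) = 10 / 67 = 0.15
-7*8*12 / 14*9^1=-432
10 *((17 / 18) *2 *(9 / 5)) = 34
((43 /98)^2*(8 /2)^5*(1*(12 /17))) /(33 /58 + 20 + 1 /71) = 23390767104 /3459689737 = 6.76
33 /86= 0.38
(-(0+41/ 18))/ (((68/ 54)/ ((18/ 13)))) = -1107/ 442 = -2.50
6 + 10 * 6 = 66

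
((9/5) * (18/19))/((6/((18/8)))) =243/380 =0.64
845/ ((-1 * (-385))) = 169/ 77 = 2.19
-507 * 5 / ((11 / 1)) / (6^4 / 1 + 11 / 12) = -0.18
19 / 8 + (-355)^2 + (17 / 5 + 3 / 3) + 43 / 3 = 126046.11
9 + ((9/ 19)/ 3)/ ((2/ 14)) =192/ 19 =10.11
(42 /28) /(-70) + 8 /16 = 67 /140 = 0.48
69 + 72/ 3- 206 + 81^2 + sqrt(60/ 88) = sqrt(330)/ 22 + 6448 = 6448.83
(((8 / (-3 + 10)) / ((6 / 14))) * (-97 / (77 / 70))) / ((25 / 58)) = -90016 / 165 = -545.55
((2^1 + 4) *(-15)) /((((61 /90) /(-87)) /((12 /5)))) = 1691280 /61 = 27725.90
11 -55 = -44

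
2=2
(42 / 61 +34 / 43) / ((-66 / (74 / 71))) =-143560 / 6145689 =-0.02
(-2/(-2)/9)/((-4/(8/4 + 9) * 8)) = -11/288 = -0.04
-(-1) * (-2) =-2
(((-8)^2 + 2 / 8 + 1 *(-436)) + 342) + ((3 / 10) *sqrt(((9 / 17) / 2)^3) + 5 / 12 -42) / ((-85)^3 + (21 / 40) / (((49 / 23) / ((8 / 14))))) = -107428617107 / 3611054172 -3969 *sqrt(34) / 347864885236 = -29.75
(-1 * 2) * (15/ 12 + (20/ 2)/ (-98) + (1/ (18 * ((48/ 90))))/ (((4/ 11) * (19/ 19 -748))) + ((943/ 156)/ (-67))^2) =-6161766502301/ 2665779506208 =-2.31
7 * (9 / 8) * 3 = 189 / 8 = 23.62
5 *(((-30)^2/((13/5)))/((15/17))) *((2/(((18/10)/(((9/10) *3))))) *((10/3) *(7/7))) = 255000/13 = 19615.38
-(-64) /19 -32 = -544 /19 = -28.63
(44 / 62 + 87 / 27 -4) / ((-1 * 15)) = 19 / 4185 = 0.00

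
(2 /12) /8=1 /48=0.02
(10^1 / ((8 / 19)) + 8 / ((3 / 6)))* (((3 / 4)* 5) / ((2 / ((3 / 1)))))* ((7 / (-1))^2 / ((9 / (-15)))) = -584325 / 32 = -18260.16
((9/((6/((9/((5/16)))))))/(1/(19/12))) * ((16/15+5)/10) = 5187/125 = 41.50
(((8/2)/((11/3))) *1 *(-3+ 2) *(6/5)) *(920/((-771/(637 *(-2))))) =-5625984/2827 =-1990.09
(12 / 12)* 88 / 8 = 11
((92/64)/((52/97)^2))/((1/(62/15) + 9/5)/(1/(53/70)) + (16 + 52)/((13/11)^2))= 0.10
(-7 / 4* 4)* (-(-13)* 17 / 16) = -1547 / 16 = -96.69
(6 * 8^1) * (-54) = -2592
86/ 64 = 43/ 32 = 1.34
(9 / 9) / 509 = 1 / 509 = 0.00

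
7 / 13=0.54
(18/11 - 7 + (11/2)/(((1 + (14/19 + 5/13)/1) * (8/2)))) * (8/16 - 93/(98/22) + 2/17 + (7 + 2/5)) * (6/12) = 3327561749/109746560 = 30.32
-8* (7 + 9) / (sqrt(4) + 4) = -21.33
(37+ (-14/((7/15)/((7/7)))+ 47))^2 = 2916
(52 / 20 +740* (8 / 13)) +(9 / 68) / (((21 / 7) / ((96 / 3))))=459.40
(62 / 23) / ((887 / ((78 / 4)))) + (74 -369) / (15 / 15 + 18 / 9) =-6014668 / 61203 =-98.27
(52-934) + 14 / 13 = -11452 / 13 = -880.92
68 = 68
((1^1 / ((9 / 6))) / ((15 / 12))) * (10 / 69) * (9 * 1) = 0.70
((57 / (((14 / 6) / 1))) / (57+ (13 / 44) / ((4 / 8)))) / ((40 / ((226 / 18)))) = 23617 / 177380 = 0.13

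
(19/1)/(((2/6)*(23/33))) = 1881/23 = 81.78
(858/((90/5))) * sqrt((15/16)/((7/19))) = 143 * sqrt(1995)/84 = 76.04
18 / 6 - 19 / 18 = 35 / 18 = 1.94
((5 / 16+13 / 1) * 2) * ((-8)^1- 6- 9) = -4899 / 8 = -612.38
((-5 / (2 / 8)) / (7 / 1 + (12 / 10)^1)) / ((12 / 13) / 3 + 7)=-260 / 779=-0.33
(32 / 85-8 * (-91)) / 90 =30956 / 3825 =8.09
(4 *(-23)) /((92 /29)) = -29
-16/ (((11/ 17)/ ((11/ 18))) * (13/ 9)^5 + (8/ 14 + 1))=-12492144/ 6425009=-1.94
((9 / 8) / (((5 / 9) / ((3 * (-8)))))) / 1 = -243 / 5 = -48.60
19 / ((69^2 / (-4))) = -76 / 4761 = -0.02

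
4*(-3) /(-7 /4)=6.86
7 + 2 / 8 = 29 / 4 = 7.25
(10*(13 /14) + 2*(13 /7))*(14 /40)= 91 /20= 4.55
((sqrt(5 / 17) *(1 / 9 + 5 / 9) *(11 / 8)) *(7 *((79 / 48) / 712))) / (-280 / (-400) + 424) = 30415 *sqrt(85) / 14804838144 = 0.00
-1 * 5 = -5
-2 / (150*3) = -1 / 225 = -0.00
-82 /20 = -4.10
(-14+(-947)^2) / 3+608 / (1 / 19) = 310483.67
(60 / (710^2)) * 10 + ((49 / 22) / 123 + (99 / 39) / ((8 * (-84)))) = 0.02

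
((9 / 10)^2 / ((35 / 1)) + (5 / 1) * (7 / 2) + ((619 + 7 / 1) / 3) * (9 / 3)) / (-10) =-2252331 / 35000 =-64.35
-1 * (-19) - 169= -150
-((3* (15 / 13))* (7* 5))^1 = -1575 / 13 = -121.15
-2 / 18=-1 / 9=-0.11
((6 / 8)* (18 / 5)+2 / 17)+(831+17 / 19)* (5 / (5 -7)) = -6708449 / 3230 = -2076.92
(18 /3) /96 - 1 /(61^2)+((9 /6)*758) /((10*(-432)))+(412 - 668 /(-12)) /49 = 2453106599 /262553760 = 9.34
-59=-59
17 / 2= 8.50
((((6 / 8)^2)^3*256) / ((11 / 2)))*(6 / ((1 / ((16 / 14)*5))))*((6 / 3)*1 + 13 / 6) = 91125 / 77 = 1183.44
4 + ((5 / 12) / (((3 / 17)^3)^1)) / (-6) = -16789 / 1944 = -8.64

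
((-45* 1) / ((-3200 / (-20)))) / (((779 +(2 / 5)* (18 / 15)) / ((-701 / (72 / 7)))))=122675 / 4988672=0.02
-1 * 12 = -12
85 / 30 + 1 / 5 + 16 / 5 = 6.23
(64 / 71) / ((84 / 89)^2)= 31684 / 31311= 1.01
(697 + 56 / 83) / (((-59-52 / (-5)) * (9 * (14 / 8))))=-1158140 / 1270647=-0.91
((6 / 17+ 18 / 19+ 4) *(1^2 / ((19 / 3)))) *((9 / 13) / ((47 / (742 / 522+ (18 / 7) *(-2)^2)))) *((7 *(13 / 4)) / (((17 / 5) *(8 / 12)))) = 205976070 / 142200427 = 1.45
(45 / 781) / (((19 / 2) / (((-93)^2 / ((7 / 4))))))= 3113640 / 103873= 29.98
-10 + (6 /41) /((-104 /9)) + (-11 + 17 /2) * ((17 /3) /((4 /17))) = -898267 /12792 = -70.22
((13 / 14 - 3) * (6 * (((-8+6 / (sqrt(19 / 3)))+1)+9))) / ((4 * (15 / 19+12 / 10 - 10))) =8265 / 10654+1305 * sqrt(57) / 10654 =1.70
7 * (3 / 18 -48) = -2009 / 6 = -334.83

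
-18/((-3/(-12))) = -72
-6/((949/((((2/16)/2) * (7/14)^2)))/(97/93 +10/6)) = -63/235352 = -0.00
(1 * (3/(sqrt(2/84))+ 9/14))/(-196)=-3 * sqrt(42)/196 - 9/2744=-0.10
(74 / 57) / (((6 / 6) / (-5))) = -370 / 57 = -6.49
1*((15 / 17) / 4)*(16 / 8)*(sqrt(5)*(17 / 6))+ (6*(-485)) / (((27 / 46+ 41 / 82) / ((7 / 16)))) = -46851 / 40+ 5*sqrt(5) / 4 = -1168.48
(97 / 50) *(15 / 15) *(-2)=-97 / 25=-3.88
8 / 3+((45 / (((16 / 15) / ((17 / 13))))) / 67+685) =688.49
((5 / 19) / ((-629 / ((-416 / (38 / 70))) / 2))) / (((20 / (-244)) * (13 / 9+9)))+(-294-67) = -3860673163 / 10672243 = -361.75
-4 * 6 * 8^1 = -192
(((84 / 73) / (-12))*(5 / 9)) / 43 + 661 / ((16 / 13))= 242760283 / 452016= 537.06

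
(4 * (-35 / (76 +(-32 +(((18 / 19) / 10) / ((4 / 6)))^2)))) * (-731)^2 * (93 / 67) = -251161425942000 / 106471643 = -2358951.35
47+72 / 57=917 / 19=48.26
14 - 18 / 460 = 3211 / 230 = 13.96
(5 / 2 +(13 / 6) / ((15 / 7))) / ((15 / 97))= 15326 / 675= 22.71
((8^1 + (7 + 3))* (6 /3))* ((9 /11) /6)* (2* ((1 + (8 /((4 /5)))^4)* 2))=2160216 /11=196383.27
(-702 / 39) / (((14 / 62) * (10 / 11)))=-3069 / 35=-87.69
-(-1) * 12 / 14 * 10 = 60 / 7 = 8.57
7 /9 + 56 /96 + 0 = 49 /36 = 1.36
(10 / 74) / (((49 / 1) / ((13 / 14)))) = 65 / 25382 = 0.00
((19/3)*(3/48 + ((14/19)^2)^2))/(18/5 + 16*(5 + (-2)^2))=3724885/242973216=0.02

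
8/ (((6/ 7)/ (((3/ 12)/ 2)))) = 7/ 6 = 1.17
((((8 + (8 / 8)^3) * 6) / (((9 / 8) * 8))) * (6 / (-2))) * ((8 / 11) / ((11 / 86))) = -12384 / 121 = -102.35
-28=-28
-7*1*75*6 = -3150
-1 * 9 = -9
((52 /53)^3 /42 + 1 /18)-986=-18494419009 /18758502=-985.92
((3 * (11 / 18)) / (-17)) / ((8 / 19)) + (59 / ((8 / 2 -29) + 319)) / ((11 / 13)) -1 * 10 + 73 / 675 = -980777891 / 98960400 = -9.91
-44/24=-1.83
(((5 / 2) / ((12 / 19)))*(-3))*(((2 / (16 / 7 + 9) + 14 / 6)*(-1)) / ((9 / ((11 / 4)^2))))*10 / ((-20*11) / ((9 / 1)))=-621775 / 60672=-10.25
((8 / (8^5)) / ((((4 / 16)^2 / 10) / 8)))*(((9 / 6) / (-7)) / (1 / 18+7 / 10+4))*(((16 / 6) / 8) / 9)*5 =-125 / 47936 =-0.00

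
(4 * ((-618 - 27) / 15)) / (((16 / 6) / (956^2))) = -58948872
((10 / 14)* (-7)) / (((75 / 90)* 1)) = -6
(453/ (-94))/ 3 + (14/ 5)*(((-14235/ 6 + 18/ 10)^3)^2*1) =58405735340976360193765433121/ 117500000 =497070088008309448457.58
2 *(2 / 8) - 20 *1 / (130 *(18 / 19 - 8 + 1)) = 1571 / 2990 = 0.53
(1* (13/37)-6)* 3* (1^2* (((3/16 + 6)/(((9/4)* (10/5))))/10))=-6897/2960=-2.33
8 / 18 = 4 / 9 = 0.44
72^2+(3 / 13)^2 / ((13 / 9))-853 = 9515288 / 2197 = 4331.04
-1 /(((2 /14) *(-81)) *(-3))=-7 /243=-0.03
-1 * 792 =-792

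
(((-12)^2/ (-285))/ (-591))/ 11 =0.00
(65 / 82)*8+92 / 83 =25352 / 3403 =7.45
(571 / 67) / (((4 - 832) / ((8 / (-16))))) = 571 / 110952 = 0.01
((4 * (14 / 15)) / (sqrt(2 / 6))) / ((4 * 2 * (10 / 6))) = 7 * sqrt(3) / 25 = 0.48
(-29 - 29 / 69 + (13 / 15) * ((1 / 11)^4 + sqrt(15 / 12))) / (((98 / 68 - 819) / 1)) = 5052598934 / 140406677565 - 221 * sqrt(5) / 416955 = 0.03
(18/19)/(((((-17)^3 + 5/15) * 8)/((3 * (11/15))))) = -297/5600440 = -0.00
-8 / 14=-4 / 7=-0.57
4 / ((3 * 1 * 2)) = 2 / 3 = 0.67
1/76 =0.01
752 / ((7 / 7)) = 752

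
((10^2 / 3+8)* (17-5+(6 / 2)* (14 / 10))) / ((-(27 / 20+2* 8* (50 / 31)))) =-415152 / 16837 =-24.66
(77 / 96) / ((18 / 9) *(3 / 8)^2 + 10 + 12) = 77 / 2139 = 0.04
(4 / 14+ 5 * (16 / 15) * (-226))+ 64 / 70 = -18062 / 15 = -1204.13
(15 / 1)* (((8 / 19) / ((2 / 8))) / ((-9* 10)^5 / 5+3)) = -160 / 7479539981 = -0.00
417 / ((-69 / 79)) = -10981 / 23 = -477.43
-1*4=-4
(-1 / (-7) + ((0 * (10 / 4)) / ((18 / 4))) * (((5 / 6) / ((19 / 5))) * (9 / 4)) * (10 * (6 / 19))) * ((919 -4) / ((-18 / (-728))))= 15860 / 3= 5286.67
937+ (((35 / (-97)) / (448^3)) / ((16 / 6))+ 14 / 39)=937.36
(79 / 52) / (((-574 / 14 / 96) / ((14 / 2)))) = -24.90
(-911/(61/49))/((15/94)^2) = -394430204/13725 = -28738.08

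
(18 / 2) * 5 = 45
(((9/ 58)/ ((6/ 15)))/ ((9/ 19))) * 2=95/ 58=1.64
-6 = -6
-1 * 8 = -8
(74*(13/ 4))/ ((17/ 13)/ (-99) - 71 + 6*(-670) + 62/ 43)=-26619021/ 452641936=-0.06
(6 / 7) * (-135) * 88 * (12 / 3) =-285120 / 7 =-40731.43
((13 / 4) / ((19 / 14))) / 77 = 0.03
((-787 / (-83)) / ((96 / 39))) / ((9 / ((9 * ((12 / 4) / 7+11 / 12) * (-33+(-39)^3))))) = -2859042719 / 9296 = -307556.23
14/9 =1.56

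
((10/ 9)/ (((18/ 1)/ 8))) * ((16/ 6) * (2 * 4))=2560/ 243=10.53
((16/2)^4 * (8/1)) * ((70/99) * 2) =46338.59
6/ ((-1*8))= -3/ 4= -0.75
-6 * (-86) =516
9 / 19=0.47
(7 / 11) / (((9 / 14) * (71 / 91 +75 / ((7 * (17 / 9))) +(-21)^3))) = -21658 / 202480245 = -0.00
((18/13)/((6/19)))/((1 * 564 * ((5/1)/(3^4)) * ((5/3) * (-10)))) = -4617/611000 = -0.01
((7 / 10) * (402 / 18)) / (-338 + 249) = -469 / 2670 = -0.18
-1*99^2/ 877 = -11.18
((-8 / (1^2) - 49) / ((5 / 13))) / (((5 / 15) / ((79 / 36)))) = -975.65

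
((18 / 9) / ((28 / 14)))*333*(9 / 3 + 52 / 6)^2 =45325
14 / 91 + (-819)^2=670761.15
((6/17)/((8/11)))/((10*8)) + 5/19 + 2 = 234547/103360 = 2.27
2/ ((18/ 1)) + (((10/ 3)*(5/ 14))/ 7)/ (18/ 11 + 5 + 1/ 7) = 0.14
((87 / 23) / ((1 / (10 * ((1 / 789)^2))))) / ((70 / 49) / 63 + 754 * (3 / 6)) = 42630 / 264512008829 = 0.00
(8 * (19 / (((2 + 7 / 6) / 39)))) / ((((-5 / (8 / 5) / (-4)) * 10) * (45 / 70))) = 46592 / 125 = 372.74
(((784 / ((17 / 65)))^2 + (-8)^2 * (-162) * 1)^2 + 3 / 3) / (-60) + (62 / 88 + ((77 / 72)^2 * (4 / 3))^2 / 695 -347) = -12959661697948139538347291269 / 9652186122036480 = -1342665955058.67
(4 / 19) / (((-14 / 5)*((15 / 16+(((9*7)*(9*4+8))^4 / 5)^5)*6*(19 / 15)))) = -1250000 / 29012806624636678036909583585598450695129553800753503025658153239781012357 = -0.00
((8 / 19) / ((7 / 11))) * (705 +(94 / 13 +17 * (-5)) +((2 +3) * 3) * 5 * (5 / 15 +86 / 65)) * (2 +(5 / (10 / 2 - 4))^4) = 28369176 / 91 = 311749.19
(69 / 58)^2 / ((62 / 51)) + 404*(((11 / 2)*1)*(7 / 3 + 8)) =22961.83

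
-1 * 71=-71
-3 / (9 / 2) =-2 / 3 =-0.67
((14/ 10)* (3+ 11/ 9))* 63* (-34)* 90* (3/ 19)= -179928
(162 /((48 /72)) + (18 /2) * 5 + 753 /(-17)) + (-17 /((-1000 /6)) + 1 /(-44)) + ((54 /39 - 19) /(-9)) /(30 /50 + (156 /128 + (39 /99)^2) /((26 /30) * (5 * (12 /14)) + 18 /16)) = 390001296401802 /1585374522875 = 246.00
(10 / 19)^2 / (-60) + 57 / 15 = 20552 / 5415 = 3.80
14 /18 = 7 /9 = 0.78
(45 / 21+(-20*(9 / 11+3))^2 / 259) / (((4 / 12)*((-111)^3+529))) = -2318265 / 42843609578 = -0.00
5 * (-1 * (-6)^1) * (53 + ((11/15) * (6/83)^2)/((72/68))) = 10954258/6889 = 1590.11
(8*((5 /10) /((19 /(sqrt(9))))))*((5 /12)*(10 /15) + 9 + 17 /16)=1489 /228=6.53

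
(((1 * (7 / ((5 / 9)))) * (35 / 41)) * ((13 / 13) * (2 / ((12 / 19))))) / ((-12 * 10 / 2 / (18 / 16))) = -0.64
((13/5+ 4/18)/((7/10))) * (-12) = -1016/21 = -48.38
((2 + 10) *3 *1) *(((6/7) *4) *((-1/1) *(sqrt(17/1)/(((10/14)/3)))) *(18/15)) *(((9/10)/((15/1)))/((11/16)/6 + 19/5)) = -2239488 *sqrt(17)/234875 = -39.31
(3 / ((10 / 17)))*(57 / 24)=969 / 80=12.11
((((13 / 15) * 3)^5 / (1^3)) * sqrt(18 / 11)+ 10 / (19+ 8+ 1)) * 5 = 25 / 14+ 1113879 * sqrt(22) / 6875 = 761.72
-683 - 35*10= -1033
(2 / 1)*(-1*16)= -32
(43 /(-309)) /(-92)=43 /28428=0.00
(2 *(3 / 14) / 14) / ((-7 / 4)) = -0.02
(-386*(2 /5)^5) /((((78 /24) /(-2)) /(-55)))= -1086976 /8125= -133.78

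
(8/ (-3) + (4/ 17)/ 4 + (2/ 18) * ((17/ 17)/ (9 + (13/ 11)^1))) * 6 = -44501/ 2856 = -15.58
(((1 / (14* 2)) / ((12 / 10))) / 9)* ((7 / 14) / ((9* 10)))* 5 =5 / 54432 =0.00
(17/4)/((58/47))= 799/232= 3.44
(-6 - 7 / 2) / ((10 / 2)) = -19 / 10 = -1.90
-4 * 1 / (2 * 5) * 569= -1138 / 5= -227.60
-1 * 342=-342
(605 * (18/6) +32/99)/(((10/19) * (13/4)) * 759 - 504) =6829246/2988117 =2.29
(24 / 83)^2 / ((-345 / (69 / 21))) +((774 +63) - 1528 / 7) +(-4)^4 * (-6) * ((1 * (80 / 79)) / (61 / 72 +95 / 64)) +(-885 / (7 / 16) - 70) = -54776770733459 / 25581578155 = -2141.26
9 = 9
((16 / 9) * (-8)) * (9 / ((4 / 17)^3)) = -9826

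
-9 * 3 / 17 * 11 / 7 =-297 / 119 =-2.50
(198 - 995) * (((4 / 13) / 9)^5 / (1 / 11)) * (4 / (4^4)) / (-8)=17534 / 21924480357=0.00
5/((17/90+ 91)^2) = 40500/67354849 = 0.00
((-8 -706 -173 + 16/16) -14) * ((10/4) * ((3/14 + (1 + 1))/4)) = -34875/28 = -1245.54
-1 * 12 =-12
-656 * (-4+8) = -2624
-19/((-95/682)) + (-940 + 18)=-3928/5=-785.60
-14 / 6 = -7 / 3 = -2.33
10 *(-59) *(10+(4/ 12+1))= -20060/ 3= -6686.67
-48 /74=-24 /37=-0.65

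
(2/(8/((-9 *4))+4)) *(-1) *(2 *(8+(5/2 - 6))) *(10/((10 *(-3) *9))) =3/17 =0.18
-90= -90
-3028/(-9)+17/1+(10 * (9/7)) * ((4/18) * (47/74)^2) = 30582928/86247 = 354.60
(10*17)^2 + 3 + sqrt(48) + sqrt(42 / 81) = sqrt(42) / 9 + 4*sqrt(3) + 28903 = 28910.65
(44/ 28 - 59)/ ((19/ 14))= -804/ 19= -42.32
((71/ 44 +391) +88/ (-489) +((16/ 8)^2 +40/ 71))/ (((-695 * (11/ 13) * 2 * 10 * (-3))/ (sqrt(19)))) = 7884070961 * sqrt(19)/ 700726633200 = 0.05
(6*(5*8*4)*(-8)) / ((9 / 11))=-28160 / 3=-9386.67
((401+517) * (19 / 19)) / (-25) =-918 / 25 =-36.72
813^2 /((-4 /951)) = -157145379.75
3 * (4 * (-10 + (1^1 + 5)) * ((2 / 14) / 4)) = -12 / 7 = -1.71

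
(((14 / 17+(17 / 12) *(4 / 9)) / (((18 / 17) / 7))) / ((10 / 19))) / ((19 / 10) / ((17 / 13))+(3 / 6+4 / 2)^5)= 1723528 / 9358173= 0.18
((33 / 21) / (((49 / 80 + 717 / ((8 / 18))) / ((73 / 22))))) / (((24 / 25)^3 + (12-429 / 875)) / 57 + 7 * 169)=216718750 / 79365682940851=0.00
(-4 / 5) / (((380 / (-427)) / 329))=140483 / 475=295.75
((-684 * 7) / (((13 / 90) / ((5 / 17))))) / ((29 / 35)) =-75411000 / 6409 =-11766.42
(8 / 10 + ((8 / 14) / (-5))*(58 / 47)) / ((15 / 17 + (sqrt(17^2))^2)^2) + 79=788995349999 / 9987281920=79.00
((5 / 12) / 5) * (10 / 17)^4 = 2500 / 250563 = 0.01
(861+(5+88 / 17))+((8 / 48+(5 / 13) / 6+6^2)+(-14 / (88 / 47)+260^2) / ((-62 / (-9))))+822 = 6958066091 / 602888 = 11541.23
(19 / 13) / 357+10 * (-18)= -835361 / 4641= -180.00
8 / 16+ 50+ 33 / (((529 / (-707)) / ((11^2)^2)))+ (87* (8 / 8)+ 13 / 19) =-12977610719 / 20102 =-645588.04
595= 595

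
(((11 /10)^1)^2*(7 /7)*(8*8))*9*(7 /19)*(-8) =-975744 /475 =-2054.20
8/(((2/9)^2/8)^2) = 209952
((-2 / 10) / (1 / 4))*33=-132 / 5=-26.40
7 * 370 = 2590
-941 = -941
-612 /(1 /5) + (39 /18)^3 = -658763 /216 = -3049.83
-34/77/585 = -34/45045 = -0.00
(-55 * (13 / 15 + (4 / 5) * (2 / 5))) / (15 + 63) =-979 / 1170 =-0.84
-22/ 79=-0.28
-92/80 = -23/20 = -1.15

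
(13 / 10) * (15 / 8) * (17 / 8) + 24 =3735 / 128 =29.18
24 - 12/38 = 450/19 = 23.68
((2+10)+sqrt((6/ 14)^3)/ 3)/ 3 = sqrt(21)/ 147+4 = 4.03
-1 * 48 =-48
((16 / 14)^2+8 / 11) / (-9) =-1096 / 4851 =-0.23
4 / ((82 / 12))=24 / 41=0.59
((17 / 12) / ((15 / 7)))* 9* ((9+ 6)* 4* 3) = 1071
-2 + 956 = 954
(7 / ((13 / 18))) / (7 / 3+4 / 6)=42 / 13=3.23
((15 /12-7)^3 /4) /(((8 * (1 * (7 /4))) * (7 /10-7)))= 60835 /112896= 0.54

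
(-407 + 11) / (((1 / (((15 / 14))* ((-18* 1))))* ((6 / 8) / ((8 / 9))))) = 63360 / 7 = 9051.43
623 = 623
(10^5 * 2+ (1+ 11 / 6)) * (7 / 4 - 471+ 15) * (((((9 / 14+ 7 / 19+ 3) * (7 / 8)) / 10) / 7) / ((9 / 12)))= -332359965509 / 54720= -6073829.78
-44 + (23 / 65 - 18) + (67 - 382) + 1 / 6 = -146827 / 390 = -376.48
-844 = -844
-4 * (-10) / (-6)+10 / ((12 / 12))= 10 / 3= 3.33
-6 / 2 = -3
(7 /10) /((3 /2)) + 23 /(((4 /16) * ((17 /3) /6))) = 24959 /255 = 97.88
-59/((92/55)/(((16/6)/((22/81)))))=-7965/23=-346.30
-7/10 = -0.70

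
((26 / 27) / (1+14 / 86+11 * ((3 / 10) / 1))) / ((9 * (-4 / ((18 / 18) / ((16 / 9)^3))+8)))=-8385 / 5062322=-0.00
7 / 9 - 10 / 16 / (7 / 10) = -29 / 252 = -0.12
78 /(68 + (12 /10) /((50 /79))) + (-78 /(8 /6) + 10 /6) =-55.72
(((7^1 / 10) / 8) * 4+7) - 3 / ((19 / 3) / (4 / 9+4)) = 1993 / 380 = 5.24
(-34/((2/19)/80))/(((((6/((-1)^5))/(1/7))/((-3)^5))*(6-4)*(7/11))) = -5755860/49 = -117466.53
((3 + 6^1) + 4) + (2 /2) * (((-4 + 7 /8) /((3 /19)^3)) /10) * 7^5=-576390449 /432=-1334237.15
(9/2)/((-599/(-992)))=4464/599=7.45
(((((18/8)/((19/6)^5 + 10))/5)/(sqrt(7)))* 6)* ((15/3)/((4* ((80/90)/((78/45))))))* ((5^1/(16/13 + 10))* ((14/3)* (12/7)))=13305708* sqrt(7)/1305021949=0.03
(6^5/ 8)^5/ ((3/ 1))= 289207845356544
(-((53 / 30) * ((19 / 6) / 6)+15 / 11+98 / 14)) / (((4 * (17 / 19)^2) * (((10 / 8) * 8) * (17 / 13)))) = -518280841 / 2334657600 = -0.22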